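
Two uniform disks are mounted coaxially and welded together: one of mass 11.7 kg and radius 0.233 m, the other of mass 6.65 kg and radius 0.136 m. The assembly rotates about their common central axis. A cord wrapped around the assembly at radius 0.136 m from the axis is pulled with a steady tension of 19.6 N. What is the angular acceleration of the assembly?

I = ½M₁R₁² + ½M₂R₂² = ½(11.7)(0.233)² + ½(6.65)(0.136)² = 0.3791 kg·m².
τ = F r = (19.6)(0.136) = 2.666 N·m.
α = τ/I = 2.666/0.3791 = 7.032 rad/s².

α ≈ 7.03 rad/s²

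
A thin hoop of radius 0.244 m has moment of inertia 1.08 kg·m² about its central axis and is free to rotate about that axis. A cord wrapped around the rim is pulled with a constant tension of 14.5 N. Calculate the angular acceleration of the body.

α ≈ 3.28 rad/s²

τ = F R = (14.5)(0.244) = 3.538 N·m.
From τ = Iα: α = 3.538/1.080 = 3.276 rad/s².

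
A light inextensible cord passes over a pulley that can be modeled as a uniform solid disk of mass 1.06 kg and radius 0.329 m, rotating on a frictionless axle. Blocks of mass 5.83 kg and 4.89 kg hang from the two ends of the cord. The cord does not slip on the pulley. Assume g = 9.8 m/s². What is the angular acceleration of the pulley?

I = ½MR² = (1/2)(1.06)(0.329)² = 0.05737 kg·m².
Heavier block: m₁g − T₁ = m₁a. Lighter block: T₂ − m₂g = m₂a.
Pulley: (T₁ − T₂)R = Iα = I(a/R), so T₁ − T₂ = (I/R²)a = (1/2)M_p a = 0.5300·a.
Adding the three: (m₁ − m₂)g = (m₁ + m₂ + 0.5300)a, so a = (5.83 − 4.89)(9.8)/(5.83 + 4.89 + 0.5300) = 0.8188 m/s².
α = a/R = 0.8188/0.329 = 2.489 rad/s².

α ≈ 2.49 rad/s²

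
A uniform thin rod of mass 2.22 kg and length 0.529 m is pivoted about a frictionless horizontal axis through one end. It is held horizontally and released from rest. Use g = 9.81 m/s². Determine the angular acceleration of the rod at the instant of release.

α ≈ 27.8 rad/s²

About the pivot, I = (1/3)ML² = (1/3)(2.22)(0.529)² = 0.2071 kg·m².
The weight acts at the center, a distance L/2 = 0.2645 m from the pivot; τ = Mg(L/2) = 5.760 N·m.
α = τ/I = 5.760/0.2071 = 27.82 rad/s².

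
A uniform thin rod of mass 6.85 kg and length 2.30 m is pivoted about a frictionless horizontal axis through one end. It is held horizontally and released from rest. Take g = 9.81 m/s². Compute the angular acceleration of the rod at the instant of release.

About the pivot, I = (1/3)ML² = (1/3)(6.85)(2.30)² = 12.08 kg·m².
The weight acts at the center, a distance L/2 = 1.150 m from the pivot; τ = Mg(L/2) = 77.28 N·m.
α = τ/I = 77.28/12.08 = 6.398 rad/s².

α ≈ 6.40 rad/s²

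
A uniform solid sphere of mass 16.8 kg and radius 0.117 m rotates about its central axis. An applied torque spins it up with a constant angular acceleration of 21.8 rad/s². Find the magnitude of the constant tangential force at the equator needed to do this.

I = (2/5)MR² = (2/5)(16.8)(0.117)² = 0.09199 kg·m².
The required torque is τ = Iα = (0.09199)(21.80) = 2.005 N·m.
A tangential force at the equator gives τ = FR, so F = τ/R = 2.005/0.117 = 17.14 N.

F ≈ 17.1 N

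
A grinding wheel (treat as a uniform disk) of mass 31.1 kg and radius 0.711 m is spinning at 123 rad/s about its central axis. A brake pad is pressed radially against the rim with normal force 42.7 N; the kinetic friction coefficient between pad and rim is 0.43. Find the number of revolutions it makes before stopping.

≈ 725 revolutions

I = ½MR² = (1/2)(31.1)(0.711)² = 7.861 kg·m².
Friction force f = μN = (0.43)(42.7) = 18.36 N at the rim; torque magnitude τ = fR = 13.05 N·m, opposing ω.
|α| = τ/I = 13.05/7.861 = 1.661 rad/s² (deceleration).
ω² = ω₀² − 2|α|θ with ω = 0 ⇒ θ = ω₀²/(2|α|) = 4555 rad = 724.9 rev.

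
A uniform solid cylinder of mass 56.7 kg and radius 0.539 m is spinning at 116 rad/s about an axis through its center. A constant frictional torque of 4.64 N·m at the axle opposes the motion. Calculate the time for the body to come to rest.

I = ½MR² = (1/2)(56.7)(0.539)² = 8.236 kg·m².
The net torque has magnitude 4.64 N·m, opposing ω.
|α| = τ/I = 4.640/8.236 = 0.5634 rad/s² (deceleration).
0 = ω₀ − |α|t ⇒ t = ω₀/|α| = 116/0.5634 = 205.9 s.

t ≈ 206 s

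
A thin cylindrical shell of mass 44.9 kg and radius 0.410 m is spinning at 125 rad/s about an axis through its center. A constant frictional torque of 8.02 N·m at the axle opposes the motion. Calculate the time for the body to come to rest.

I = MR² = (44.9)(0.410)² = 7.548 kg·m².
The net torque has magnitude 8.02 N·m, opposing ω.
|α| = τ/I = 8.020/7.548 = 1.063 rad/s² (deceleration).
0 = ω₀ − |α|t ⇒ t = ω₀/|α| = 125/1.063 = 117.6 s.

t ≈ 118 s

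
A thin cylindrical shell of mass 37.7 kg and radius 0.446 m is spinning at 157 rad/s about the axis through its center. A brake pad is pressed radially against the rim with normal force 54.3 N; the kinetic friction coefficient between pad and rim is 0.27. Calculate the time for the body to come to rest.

I = MR² = (37.7)(0.446)² = 7.499 kg·m².
Friction force f = μN = (0.27)(54.3) = 14.66 N at the rim; torque magnitude τ = fR = 6.539 N·m, opposing ω.
|α| = τ/I = 6.539/7.499 = 0.8719 rad/s² (deceleration).
0 = ω₀ − |α|t ⇒ t = ω₀/|α| = 157/0.8719 = 180.1 s.

t ≈ 180 s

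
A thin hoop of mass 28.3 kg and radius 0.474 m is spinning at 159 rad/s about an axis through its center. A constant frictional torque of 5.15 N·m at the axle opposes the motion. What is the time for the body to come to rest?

t ≈ 196 s

I = MR² = (28.3)(0.474)² = 6.358 kg·m².
The net torque has magnitude 5.15 N·m, opposing ω.
|α| = τ/I = 5.150/6.358 = 0.8100 rad/s² (deceleration).
0 = ω₀ − |α|t ⇒ t = ω₀/|α| = 159/0.8100 = 196.3 s.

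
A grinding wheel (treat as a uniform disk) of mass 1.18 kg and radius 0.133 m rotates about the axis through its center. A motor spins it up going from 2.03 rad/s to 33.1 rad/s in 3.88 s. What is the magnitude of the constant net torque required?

τ ≈ 0.0836 N·m

I = ½MR² = (1/2)(1.18)(0.133)² = 0.01044 kg·m².
α = Δω/Δt = (33.1 − 2.03)/3.88 = 8.008 rad/s².
τ = Iα = (0.01044)(8.008) = 0.08357 N·m.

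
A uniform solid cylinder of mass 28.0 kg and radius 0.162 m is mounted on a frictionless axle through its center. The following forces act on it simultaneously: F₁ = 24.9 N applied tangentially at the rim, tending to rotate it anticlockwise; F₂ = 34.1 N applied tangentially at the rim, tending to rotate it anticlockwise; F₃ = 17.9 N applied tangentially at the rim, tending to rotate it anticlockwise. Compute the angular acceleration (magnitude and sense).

α ≈ 33.9 rad/s², anticlockwise

I = ½MR² = (1/2)(28.0)(0.162)² = 0.3674 kg·m².
Taking anticlockwise as positive: τ₁ = +(24.9)(0.162) = +4.034 N·m; τ₂ = +(34.1)(0.162) = +5.524 N·m; τ₃ = +(17.9)(0.162) = +2.900 N·m.
Net torque τ = 12.46 N·m.
α = τ/I = 12.46/0.3674 = 33.91 rad/s².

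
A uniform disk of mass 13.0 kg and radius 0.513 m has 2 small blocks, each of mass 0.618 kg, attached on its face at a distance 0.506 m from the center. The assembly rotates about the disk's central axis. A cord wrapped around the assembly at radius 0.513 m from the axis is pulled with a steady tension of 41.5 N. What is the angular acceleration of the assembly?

I_disk = ½MR² = ½(13.0)(0.513)² = 1.711 kg·m².
I_blocks = 2·m·r² = 2(0.618)(0.506)² = 0.3165 kg·m².
Total I = 2.027 kg·m².
τ = F r = (41.5)(0.513) = 21.29 N·m.
α = τ/I = 21.29/2.027 = 10.50 rad/s².

α ≈ 10.5 rad/s²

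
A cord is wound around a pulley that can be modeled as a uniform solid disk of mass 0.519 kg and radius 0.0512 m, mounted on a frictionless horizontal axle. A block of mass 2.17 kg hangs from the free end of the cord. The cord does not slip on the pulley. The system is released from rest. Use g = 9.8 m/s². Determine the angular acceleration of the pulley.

I = ½MR² = (1/2)(0.519)(0.0512)² = 0.0006803 kg·m².
Block: mg − T = ma. Pulley: TR = Iα. No-slip: a = αR, so T = (I/R²)a = 0.2595·a.
Then mg = (m + 0.2595)a, so a = (2.17)(9.8)/(2.17 + 0.2595) = 8.753 m/s².
α = a/R = 8.753/0.0512 = 171.0 rad/s².

α ≈ 171 rad/s²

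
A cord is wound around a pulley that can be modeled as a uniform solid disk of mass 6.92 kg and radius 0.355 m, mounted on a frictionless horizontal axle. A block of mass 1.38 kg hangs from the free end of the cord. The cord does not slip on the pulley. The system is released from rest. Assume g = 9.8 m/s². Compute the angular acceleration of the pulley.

I = ½MR² = (1/2)(6.92)(0.355)² = 0.4360 kg·m².
Block: mg − T = ma. Pulley: TR = Iα. No-slip: a = αR, so T = (I/R²)a = 3.460·a.
Then mg = (m + 3.460)a, so a = (1.38)(9.8)/(1.38 + 3.460) = 2.794 m/s².
α = a/R = 2.794/0.355 = 7.871 rad/s².

α ≈ 7.87 rad/s²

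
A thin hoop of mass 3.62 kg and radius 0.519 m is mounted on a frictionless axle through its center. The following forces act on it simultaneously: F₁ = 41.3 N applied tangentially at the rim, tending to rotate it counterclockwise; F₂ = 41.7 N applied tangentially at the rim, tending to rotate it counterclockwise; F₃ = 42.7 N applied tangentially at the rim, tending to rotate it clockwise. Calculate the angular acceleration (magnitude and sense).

α ≈ 21.5 rad/s², counterclockwise

I = MR² = (3.62)(0.519)² = 0.9751 kg·m².
Taking counterclockwise as positive: τ₁ = +(41.3)(0.519) = +21.43 N·m; τ₂ = +(41.7)(0.519) = +21.64 N·m; τ₃ = −(42.7)(0.519) = −22.16 N·m.
Net torque τ = 20.92 N·m.
α = τ/I = 20.92/0.9751 = 21.45 rad/s².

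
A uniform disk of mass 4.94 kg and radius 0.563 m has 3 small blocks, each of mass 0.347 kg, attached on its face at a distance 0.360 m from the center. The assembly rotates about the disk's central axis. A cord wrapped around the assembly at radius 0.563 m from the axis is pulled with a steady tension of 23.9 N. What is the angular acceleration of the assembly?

α ≈ 14.7 rad/s²

I_disk = ½MR² = ½(4.94)(0.563)² = 0.7829 kg·m².
I_blocks = 3·m·r² = 3(0.347)(0.360)² = 0.1349 kg·m².
Total I = 0.9178 kg·m².
τ = F r = (23.9)(0.563) = 13.46 N·m.
α = τ/I = 13.46/0.9178 = 14.66 rad/s².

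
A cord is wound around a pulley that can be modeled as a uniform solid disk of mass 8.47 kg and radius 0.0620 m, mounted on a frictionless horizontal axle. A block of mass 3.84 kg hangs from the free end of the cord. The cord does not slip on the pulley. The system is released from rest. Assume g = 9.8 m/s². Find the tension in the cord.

I = ½MR² = (1/2)(8.47)(0.0620)² = 0.01628 kg·m².
Block: mg − T = ma. Pulley: TR = Iα. No-slip: a = αR, so T = (I/R²)a = 4.235·a.
Then mg = (m + 4.235)a, so a = (3.84)(9.8)/(3.84 + 4.235) = 4.660 m/s².
T = 4.235·a = 19.74 N.

T ≈ 19.7 N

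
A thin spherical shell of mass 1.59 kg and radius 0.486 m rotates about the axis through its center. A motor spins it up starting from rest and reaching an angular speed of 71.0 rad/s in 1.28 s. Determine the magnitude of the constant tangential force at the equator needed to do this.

F ≈ 28.6 N

I = (2/3)MR² = (2/3)(1.59)(0.486)² = 0.2504 kg·m².
α = Δω/Δt = (71.0 − 0)/1.28 = 55.47 rad/s².
The required torque is τ = Iα = (0.2504)(55.47) = 13.89 N·m.
A tangential force at the equator gives τ = FR, so F = τ/R = 13.89/0.486 = 28.58 N.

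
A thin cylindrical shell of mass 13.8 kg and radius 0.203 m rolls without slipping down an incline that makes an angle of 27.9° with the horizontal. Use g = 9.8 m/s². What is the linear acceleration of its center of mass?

a ≈ 2.29 m/s²

Translation along the incline: Mg sinθ − f = Ma.
Rotation about the center: fR = Iα with I = MR². No-slip gives a = αR, so f = (I/R²)a = M a.
Substituting: Mg sinθ = (1 + 1.000)Ma, so a = g sinθ/(1 + 1.000) = (9.8) sin 27.9° / 2.000 = 2.293 m/s².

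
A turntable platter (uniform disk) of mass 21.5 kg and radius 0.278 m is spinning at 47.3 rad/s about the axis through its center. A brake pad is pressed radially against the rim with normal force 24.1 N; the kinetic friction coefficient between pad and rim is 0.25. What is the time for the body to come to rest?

t ≈ 23.5 s

I = ½MR² = (1/2)(21.5)(0.278)² = 0.8308 kg·m².
Friction force f = μN = (0.25)(24.1) = 6.025 N at the rim; torque magnitude τ = fR = 1.675 N·m, opposing ω.
|α| = τ/I = 1.675/0.8308 = 2.016 rad/s² (deceleration).
0 = ω₀ − |α|t ⇒ t = ω₀/|α| = 47.3/2.016 = 23.46 s.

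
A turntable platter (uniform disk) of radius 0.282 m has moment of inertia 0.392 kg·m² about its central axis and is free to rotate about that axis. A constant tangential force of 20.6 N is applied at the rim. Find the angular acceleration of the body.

α ≈ 14.8 rad/s²

τ = F R = (20.6)(0.282) = 5.809 N·m.
From τ = Iα: α = 5.809/0.3920 = 14.82 rad/s².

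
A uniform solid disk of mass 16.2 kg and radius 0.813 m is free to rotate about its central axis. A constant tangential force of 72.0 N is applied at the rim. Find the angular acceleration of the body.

I = ½MR² = (1/2)(16.2)(0.813)² = 5.354 kg·m².
τ = F R = (72.0)(0.813) = 58.54 N·m.
Newton's second law for rotation, τ = Iα, gives α = τ/I = 58.54/5.354 = 10.93 rad/s².

α ≈ 10.9 rad/s²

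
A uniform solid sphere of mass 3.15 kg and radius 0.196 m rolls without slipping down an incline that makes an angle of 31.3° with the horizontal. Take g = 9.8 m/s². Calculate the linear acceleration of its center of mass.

Translation along the incline: Mg sinθ − f = Ma.
Rotation about the center: fR = Iα with I = (2/5)MR². No-slip gives a = αR, so f = (I/R²)a = (2/5)M a.
Substituting: Mg sinθ = (1 + 0.4000)Ma, so a = g sinθ/(1 + 0.4000) = (9.8) sin 31.3° / 1.400 = 3.637 m/s².

a ≈ 3.64 m/s²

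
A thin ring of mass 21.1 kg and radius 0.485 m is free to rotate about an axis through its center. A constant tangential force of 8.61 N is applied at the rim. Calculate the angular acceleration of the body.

I = MR² = (21.1)(0.485)² = 4.963 kg·m².
τ = F R = (8.61)(0.485) = 4.176 N·m.
From τ = Iα: α = 4.176/4.963 = 0.8414 rad/s².

α ≈ 0.841 rad/s²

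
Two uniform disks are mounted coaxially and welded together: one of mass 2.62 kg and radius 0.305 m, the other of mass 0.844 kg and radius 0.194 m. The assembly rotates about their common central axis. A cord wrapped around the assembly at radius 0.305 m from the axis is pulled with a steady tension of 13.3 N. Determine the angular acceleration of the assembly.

α ≈ 29.4 rad/s²

I = ½M₁R₁² + ½M₂R₂² = ½(2.62)(0.305)² + ½(0.844)(0.194)² = 0.1377 kg·m².
τ = F r = (13.3)(0.305) = 4.056 N·m.
α = τ/I = 4.056/0.1377 = 29.45 rad/s².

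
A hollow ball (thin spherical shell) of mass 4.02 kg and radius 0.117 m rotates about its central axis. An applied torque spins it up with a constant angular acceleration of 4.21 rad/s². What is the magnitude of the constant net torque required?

τ ≈ 0.154 N·m

I = (2/3)MR² = (2/3)(4.02)(0.117)² = 0.03669 kg·m².
τ = Iα = (0.03669)(4.210) = 0.1545 N·m.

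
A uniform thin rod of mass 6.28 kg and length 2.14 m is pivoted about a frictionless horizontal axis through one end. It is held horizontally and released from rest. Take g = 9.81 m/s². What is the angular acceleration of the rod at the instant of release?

α ≈ 6.88 rad/s²

About the pivot, I = (1/3)ML² = (1/3)(6.28)(2.14)² = 9.587 kg·m².
The weight acts at the center, a distance L/2 = 1.070 m from the pivot; τ = Mg(L/2) = 65.92 N·m.
α = τ/I = 65.92/9.587 = 6.876 rad/s².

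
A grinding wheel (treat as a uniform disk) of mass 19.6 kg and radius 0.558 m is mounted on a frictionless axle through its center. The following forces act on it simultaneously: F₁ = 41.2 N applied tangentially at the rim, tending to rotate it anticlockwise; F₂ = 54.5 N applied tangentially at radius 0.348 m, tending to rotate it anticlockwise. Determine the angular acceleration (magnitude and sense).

α ≈ 13.7 rad/s², anticlockwise

I = ½MR² = (1/2)(19.6)(0.558)² = 3.051 kg·m².
Taking anticlockwise as positive: τ₁ = +(41.2)(0.558) = +22.99 N·m; τ₂ = +(54.5)(0.348) = +18.97 N·m.
Net torque τ = 41.96 N·m.
α = τ/I = 41.96/3.051 = 13.75 rad/s².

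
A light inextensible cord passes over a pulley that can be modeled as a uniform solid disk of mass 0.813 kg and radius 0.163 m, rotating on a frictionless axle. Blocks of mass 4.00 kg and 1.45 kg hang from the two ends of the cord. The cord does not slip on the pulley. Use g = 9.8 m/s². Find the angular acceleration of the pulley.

α ≈ 26.2 rad/s²

I = ½MR² = (1/2)(0.813)(0.163)² = 0.01080 kg·m².
Heavier block: m₁g − T₁ = m₁a. Lighter block: T₂ − m₂g = m₂a.
Pulley: (T₁ − T₂)R = Iα = I(a/R), so T₁ − T₂ = (I/R²)a = (1/2)M_p a = 0.4065·a.
Adding the three: (m₁ − m₂)g = (m₁ + m₂ + 0.4065)a, so a = (4.00 − 1.45)(9.8)/(4.00 + 1.45 + 0.4065) = 4.267 m/s².
α = a/R = 4.267/0.163 = 26.18 rad/s².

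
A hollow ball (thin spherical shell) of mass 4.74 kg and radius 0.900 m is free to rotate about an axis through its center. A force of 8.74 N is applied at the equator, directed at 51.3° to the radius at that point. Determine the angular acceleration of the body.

α ≈ 2.40 rad/s²

I = (2/3)MR² = (2/3)(4.74)(0.900)² = 2.560 kg·m².
Only the tangential component produces torque: τ = F R sinθ = (8.74)(0.900) sin 51.3° = 6.139 N·m.
From τ = Iα: α = 6.139/2.560 = 2.398 rad/s².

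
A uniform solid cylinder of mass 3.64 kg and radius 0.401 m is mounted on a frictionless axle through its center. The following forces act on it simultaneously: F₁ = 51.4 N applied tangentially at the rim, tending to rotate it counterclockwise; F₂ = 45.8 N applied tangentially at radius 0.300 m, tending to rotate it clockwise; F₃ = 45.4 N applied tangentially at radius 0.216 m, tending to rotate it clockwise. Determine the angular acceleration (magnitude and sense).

I = ½MR² = (1/2)(3.64)(0.401)² = 0.2927 kg·m².
Taking counterclockwise as positive: τ₁ = +(51.4)(0.401) = +20.61 N·m; τ₂ = −(45.8)(0.300) = −13.74 N·m; τ₃ = −(45.4)(0.216) = −9.806 N·m.
Net torque τ = -2.935 N·m.
α = τ/I = -2.935/0.2927 = -10.03 rad/s².

α ≈ 10.0 rad/s², clockwise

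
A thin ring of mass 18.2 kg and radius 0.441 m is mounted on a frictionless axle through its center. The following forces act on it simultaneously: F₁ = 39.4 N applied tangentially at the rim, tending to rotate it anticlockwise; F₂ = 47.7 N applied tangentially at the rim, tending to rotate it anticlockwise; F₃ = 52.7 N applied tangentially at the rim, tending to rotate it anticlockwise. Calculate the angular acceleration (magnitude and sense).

I = MR² = (18.2)(0.441)² = 3.540 kg·m².
Taking anticlockwise as positive: τ₁ = +(39.4)(0.441) = +17.38 N·m; τ₂ = +(47.7)(0.441) = +21.04 N·m; τ₃ = +(52.7)(0.441) = +23.24 N·m.
Net torque τ = 61.65 N·m.
α = τ/I = 61.65/3.540 = 17.42 rad/s².

α ≈ 17.4 rad/s², anticlockwise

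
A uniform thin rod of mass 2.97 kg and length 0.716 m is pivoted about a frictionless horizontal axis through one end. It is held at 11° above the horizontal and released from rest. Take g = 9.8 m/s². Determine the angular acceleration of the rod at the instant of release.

α ≈ 20.2 rad/s²

About the pivot, I = (1/3)ML² = (1/3)(2.97)(0.716)² = 0.5075 kg·m².
The weight acts at the center, a distance L/2 = 0.3580 m from the pivot; τ = Mg(L/2) cos 11° = 10.23 N·m.
α = τ/I = 10.23/0.5075 = 20.15 rad/s².
(Equivalently α = (3g/(2L)) cos 11° = 20.15 rad/s².)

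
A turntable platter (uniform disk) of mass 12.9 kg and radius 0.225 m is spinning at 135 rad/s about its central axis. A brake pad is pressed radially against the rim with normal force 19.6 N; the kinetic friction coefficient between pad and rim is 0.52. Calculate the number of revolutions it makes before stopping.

I = ½MR² = (1/2)(12.9)(0.225)² = 0.3265 kg·m².
Friction force f = μN = (0.52)(19.6) = 10.19 N at the rim; torque magnitude τ = fR = 2.293 N·m, opposing ω.
|α| = τ/I = 2.293/0.3265 = 7.023 rad/s² (deceleration).
ω² = ω₀² − 2|α|θ with ω = 0 ⇒ θ = ω₀²/(2|α|) = 1298 rad = 206.5 rev.

≈ 207 revolutions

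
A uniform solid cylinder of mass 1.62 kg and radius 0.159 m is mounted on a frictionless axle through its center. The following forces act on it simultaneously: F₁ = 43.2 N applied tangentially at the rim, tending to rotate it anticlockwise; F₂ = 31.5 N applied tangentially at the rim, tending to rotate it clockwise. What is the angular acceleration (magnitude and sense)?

I = ½MR² = (1/2)(1.62)(0.159)² = 0.02048 kg·m².
Taking anticlockwise as positive: τ₁ = +(43.2)(0.159) = +6.869 N·m; τ₂ = −(31.5)(0.159) = −5.008 N·m.
Net torque τ = 1.860 N·m.
α = τ/I = 1.860/0.02048 = 90.85 rad/s².

α ≈ 90.8 rad/s², anticlockwise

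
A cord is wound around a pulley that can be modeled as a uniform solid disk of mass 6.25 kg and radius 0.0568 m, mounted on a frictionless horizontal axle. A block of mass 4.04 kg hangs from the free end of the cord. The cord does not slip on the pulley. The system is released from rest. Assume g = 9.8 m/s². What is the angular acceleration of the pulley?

I = ½MR² = (1/2)(6.25)(0.0568)² = 0.01008 kg·m².
Block: mg − T = ma. Pulley: TR = Iα. No-slip: a = αR, so T = (I/R²)a = 3.125·a.
Then mg = (m + 3.125)a, so a = (4.04)(9.8)/(4.04 + 3.125) = 5.526 m/s².
α = a/R = 5.526/0.0568 = 97.28 rad/s².

α ≈ 97.3 rad/s²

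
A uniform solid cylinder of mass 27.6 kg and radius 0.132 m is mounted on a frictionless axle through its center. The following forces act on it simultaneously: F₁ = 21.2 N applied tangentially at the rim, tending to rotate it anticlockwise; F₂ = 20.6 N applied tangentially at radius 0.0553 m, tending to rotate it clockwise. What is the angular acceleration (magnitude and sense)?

I = ½MR² = (1/2)(27.6)(0.132)² = 0.2405 kg·m².
Taking anticlockwise as positive: τ₁ = +(21.2)(0.132) = +2.798 N·m; τ₂ = −(20.6)(0.0553) = −1.139 N·m.
Net torque τ = 1.659 N·m.
α = τ/I = 1.659/0.2405 = 6.900 rad/s².

α ≈ 6.90 rad/s², anticlockwise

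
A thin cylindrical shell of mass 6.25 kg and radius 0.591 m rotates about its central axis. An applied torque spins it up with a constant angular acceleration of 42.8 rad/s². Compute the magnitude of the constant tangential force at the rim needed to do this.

F ≈ 158 N

I = MR² = (6.25)(0.591)² = 2.183 kg·m².
The required torque is τ = Iα = (2.183)(42.80) = 93.43 N·m.
A tangential force at the rim gives τ = FR, so F = τ/R = 93.43/0.591 = 158.1 N.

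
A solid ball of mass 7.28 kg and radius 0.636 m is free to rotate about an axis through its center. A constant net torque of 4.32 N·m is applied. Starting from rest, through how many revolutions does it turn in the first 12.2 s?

≈ 43.4 revolutions

I = (2/5)MR² = (2/5)(7.28)(0.636)² = 1.178 kg·m².
α = τ/I = 4.32/1.178 = 3.668 rad/s².
θ = ½αt² = ½(3.668)(12.2)² = 272.9 rad.
Revolutions = θ/(2π) = 43.44.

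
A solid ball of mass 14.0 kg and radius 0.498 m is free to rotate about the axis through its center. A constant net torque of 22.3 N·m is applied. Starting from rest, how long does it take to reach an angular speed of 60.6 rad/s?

I = (2/5)MR² = (2/5)(14.0)(0.498)² = 1.389 kg·m².
α = τ/I = 22.3/1.389 = 16.06 rad/s².
ω = αt ⇒ t = ω/α = 60.6/16.06 = 3.774 s.

t ≈ 3.77 s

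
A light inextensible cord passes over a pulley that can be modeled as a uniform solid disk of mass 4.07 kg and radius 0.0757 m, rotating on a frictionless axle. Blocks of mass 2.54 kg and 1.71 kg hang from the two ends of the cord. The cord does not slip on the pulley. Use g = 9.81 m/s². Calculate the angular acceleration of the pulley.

I = ½MR² = (1/2)(4.07)(0.0757)² = 0.01166 kg·m².
Heavier block: m₁g − T₁ = m₁a. Lighter block: T₂ − m₂g = m₂a.
Pulley: (T₁ − T₂)R = Iα = I(a/R), so T₁ − T₂ = (I/R²)a = (1/2)M_p a = 2.035·a.
Adding the three: (m₁ − m₂)g = (m₁ + m₂ + 2.035)a, so a = (2.54 − 1.71)(9.81)/(2.54 + 1.71 + 2.035) = 1.296 m/s².
α = a/R = 1.296/0.0757 = 17.11 rad/s².

α ≈ 17.1 rad/s²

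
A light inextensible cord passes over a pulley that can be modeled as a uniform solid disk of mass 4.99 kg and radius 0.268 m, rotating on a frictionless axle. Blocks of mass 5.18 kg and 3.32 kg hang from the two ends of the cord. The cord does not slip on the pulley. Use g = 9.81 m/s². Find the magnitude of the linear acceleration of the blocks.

a ≈ 1.66 m/s²

I = ½MR² = (1/2)(4.99)(0.268)² = 0.1792 kg·m².
Heavier block: m₁g − T₁ = m₁a. Lighter block: T₂ − m₂g = m₂a.
Pulley: (T₁ − T₂)R = Iα = I(a/R), so T₁ − T₂ = (I/R²)a = (1/2)M_p a = 2.495·a.
Adding the three: (m₁ − m₂)g = (m₁ + m₂ + 2.495)a, so a = (5.18 − 3.32)(9.81)/(5.18 + 3.32 + 2.495) = 1.660 m/s².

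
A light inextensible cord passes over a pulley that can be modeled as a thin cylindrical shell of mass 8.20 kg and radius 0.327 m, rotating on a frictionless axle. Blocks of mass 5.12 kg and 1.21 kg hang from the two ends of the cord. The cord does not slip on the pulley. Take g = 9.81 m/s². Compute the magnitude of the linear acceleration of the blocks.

I = MR² = (8.20)(0.327)² = 0.8768 kg·m².
Heavier block: m₁g − T₁ = m₁a. Lighter block: T₂ − m₂g = m₂a.
Pulley: (T₁ − T₂)R = Iα = I(a/R), so T₁ − T₂ = (I/R²)a = 1·M_p a = 8.200·a.
Adding the three: (m₁ − m₂)g = (m₁ + m₂ + 8.200)a, so a = (5.12 − 1.21)(9.81)/(5.12 + 1.21 + 8.200) = 2.640 m/s².

a ≈ 2.64 m/s²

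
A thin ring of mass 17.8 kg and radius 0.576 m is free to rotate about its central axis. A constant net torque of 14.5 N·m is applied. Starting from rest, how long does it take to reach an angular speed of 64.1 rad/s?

t ≈ 26.1 s

I = MR² = (17.8)(0.576)² = 5.906 kg·m².
α = τ/I = 14.5/5.906 = 2.455 rad/s².
ω = αt ⇒ t = ω/α = 64.1/2.455 = 26.11 s.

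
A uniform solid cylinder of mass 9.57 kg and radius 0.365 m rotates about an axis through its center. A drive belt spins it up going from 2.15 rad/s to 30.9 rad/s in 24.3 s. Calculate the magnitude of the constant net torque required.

I = ½MR² = (1/2)(9.57)(0.365)² = 0.6375 kg·m².
α = Δω/Δt = (30.9 − 2.15)/24.3 = 1.183 rad/s².
τ = Iα = (0.6375)(1.183) = 0.7542 N·m.

τ ≈ 0.754 N·m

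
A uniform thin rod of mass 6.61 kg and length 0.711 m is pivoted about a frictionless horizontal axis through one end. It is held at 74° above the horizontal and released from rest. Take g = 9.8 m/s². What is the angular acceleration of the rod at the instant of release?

α ≈ 5.70 rad/s²

About the pivot, I = (1/3)ML² = (1/3)(6.61)(0.711)² = 1.114 kg·m².
The weight acts at the center, a distance L/2 = 0.3555 m from the pivot; τ = Mg(L/2) cos 74° = 6.348 N·m.
α = τ/I = 6.348/1.114 = 5.699 rad/s².
(Equivalently α = (3g/(2L)) cos 74° = 5.699 rad/s².)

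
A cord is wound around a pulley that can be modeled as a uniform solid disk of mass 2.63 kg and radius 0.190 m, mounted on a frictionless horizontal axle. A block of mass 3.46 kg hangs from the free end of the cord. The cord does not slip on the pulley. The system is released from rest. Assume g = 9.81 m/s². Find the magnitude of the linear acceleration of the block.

a ≈ 7.11 m/s²

I = ½MR² = (1/2)(2.63)(0.190)² = 0.04747 kg·m².
Block: mg − T = ma. Pulley: TR = Iα. No-slip: a = αR, so T = (I/R²)a = 1.315·a.
Then mg = (m + 1.315)a, so a = (3.46)(9.81)/(3.46 + 1.315) = 7.108 m/s².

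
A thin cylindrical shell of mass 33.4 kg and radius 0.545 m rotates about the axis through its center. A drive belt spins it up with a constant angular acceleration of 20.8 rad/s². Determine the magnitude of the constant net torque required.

τ ≈ 206 N·m

I = MR² = (33.4)(0.545)² = 9.921 kg·m².
τ = Iα = (9.921)(20.80) = 206.3 N·m.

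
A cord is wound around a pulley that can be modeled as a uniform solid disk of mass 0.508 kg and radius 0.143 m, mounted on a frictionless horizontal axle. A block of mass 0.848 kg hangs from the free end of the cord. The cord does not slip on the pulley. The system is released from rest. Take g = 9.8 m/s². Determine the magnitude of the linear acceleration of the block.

I = ½MR² = (1/2)(0.508)(0.143)² = 0.005194 kg·m².
Block: mg − T = ma. Pulley: TR = Iα. No-slip: a = αR, so T = (I/R²)a = 0.2540·a.
Then mg = (m + 0.2540)a, so a = (0.848)(9.8)/(0.848 + 0.2540) = 7.541 m/s².

a ≈ 7.54 m/s²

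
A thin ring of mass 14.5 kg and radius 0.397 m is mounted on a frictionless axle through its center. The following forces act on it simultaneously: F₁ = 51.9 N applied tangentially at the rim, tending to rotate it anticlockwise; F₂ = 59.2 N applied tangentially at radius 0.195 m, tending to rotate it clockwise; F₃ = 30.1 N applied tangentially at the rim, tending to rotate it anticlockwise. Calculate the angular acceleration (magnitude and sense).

I = MR² = (14.5)(0.397)² = 2.285 kg·m².
Taking anticlockwise as positive: τ₁ = +(51.9)(0.397) = +20.60 N·m; τ₂ = −(59.2)(0.195) = −11.54 N·m; τ₃ = +(30.1)(0.397) = +11.95 N·m.
Net torque τ = 21.01 N·m.
α = τ/I = 21.01/2.285 = 9.193 rad/s².

α ≈ 9.19 rad/s², anticlockwise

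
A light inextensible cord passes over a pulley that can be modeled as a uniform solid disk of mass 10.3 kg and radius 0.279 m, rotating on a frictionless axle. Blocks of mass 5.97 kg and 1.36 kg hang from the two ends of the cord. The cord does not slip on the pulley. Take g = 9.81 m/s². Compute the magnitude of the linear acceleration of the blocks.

I = ½MR² = (1/2)(10.3)(0.279)² = 0.4009 kg·m².
Heavier block: m₁g − T₁ = m₁a. Lighter block: T₂ − m₂g = m₂a.
Pulley: (T₁ − T₂)R = Iα = I(a/R), so T₁ − T₂ = (I/R²)a = (1/2)M_p a = 5.150·a.
Adding the three: (m₁ − m₂)g = (m₁ + m₂ + 5.150)a, so a = (5.97 − 1.36)(9.81)/(5.97 + 1.36 + 5.150) = 3.624 m/s².

a ≈ 3.62 m/s²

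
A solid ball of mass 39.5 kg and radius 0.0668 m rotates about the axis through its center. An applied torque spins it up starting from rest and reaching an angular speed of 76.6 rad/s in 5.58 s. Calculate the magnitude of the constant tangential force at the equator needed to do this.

I = (2/5)MR² = (2/5)(39.5)(0.0668)² = 0.07050 kg·m².
α = Δω/Δt = (76.6 − 0)/5.58 = 13.73 rad/s².
The required torque is τ = Iα = (0.07050)(13.73) = 0.9678 N·m.
A tangential force at the equator gives τ = FR, so F = τ/R = 0.9678/0.0668 = 14.49 N.

F ≈ 14.5 N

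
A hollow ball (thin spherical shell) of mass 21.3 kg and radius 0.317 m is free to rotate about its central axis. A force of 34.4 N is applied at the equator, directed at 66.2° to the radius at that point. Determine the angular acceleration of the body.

α ≈ 6.99 rad/s²

I = (2/3)MR² = (2/3)(21.3)(0.317)² = 1.427 kg·m².
Only the tangential component produces torque: τ = F R sinθ = (34.4)(0.317) sin 66.2° = 9.977 N·m.
From τ = Iα: α = 9.977/1.427 = 6.992 rad/s².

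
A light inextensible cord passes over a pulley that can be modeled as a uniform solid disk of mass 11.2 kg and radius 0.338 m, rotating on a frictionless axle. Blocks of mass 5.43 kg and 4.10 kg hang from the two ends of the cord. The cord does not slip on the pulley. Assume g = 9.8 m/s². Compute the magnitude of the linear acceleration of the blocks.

I = ½MR² = (1/2)(11.2)(0.338)² = 0.6398 kg·m².
Heavier block: m₁g − T₁ = m₁a. Lighter block: T₂ − m₂g = m₂a.
Pulley: (T₁ − T₂)R = Iα = I(a/R), so T₁ − T₂ = (I/R²)a = (1/2)M_p a = 5.600·a.
Adding the three: (m₁ − m₂)g = (m₁ + m₂ + 5.600)a, so a = (5.43 − 4.10)(9.8)/(5.43 + 4.10 + 5.600) = 0.8615 m/s².

a ≈ 0.861 m/s²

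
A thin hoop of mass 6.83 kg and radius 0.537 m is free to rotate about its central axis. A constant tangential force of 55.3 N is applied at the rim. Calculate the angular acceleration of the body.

I = MR² = (6.83)(0.537)² = 1.970 kg·m².
τ = F R = (55.3)(0.537) = 29.70 N·m.
Newton's second law for rotation, τ = Iα, gives α = τ/I = 29.70/1.970 = 15.08 rad/s².

α ≈ 15.1 rad/s²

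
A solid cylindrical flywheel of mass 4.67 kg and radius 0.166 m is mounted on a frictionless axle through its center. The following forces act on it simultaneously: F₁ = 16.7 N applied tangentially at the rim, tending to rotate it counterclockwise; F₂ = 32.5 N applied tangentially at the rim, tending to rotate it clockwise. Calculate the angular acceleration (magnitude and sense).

α ≈ 40.8 rad/s², clockwise

I = ½MR² = (1/2)(4.67)(0.166)² = 0.06434 kg·m².
Taking counterclockwise as positive: τ₁ = +(16.7)(0.166) = +2.772 N·m; τ₂ = −(32.5)(0.166) = −5.395 N·m.
Net torque τ = -2.623 N·m.
α = τ/I = -2.623/0.06434 = -40.76 rad/s².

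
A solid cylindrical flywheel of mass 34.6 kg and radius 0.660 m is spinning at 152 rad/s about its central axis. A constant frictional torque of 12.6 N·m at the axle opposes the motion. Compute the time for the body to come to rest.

I = ½MR² = (1/2)(34.6)(0.660)² = 7.536 kg·m².
The net torque has magnitude 12.6 N·m, opposing ω.
|α| = τ/I = 12.60/7.536 = 1.672 rad/s² (deceleration).
0 = ω₀ − |α|t ⇒ t = ω₀/|α| = 152/1.672 = 90.91 s.

t ≈ 90.9 s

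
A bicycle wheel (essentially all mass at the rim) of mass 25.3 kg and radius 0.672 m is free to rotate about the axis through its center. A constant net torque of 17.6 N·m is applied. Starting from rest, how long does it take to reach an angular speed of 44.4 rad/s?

t ≈ 28.8 s

I = MR² = (25.3)(0.672)² = 11.43 kg·m².
α = τ/I = 17.6/11.43 = 1.540 rad/s².
ω = αt ⇒ t = ω/α = 44.4/1.540 = 28.82 s.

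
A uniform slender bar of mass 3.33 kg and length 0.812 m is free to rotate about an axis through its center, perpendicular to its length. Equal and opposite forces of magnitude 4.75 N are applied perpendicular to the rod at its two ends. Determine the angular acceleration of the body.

α ≈ 21.1 rad/s²

I = (1/12)ML² = (1/12)(3.33)(0.812)² = 0.1830 kg·m².
The couple gives τ = F·(L/2) + F·(L/2) = F L = (4.75)(0.812) = 3.857 N·m.
Newton's second law for rotation, τ = Iα, gives α = τ/I = 3.857/0.1830 = 21.08 rad/s².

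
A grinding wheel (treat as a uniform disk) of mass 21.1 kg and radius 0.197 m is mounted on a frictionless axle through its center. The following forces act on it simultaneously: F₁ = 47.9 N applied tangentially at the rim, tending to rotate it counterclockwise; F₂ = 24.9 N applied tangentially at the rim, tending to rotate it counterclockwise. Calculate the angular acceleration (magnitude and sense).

α ≈ 35.0 rad/s², counterclockwise

I = ½MR² = (1/2)(21.1)(0.197)² = 0.4094 kg·m².
Taking counterclockwise as positive: τ₁ = +(47.9)(0.197) = +9.436 N·m; τ₂ = +(24.9)(0.197) = +4.905 N·m.
Net torque τ = 14.34 N·m.
α = τ/I = 14.34/0.4094 = 35.03 rad/s².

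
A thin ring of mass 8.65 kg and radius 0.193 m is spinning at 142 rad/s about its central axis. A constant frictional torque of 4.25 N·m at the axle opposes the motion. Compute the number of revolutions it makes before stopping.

I = MR² = (8.65)(0.193)² = 0.3222 kg·m².
The net torque has magnitude 4.25 N·m, opposing ω.
|α| = τ/I = 4.250/0.3222 = 13.19 rad/s² (deceleration).
ω² = ω₀² − 2|α|θ with ω = 0 ⇒ θ = ω₀²/(2|α|) = 764.3 rad = 121.6 rev.

≈ 122 revolutions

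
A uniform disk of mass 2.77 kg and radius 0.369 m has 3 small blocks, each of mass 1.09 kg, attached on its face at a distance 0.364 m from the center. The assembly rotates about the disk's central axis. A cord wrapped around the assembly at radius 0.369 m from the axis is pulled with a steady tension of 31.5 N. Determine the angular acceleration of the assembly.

I_disk = ½MR² = ½(2.77)(0.369)² = 0.1886 kg·m².
I_blocks = 3·m·r² = 3(1.09)(0.364)² = 0.4333 kg·m².
Total I = 0.6218 kg·m².
τ = F r = (31.5)(0.369) = 11.62 N·m.
α = τ/I = 11.62/0.6218 = 18.69 rad/s².

α ≈ 18.7 rad/s²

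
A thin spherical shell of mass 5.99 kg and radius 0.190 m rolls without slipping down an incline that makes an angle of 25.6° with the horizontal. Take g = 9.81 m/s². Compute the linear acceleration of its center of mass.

a ≈ 2.54 m/s²

Translation along the incline: Mg sinθ − f = Ma.
Rotation about the center: fR = Iα with I = (2/3)MR². No-slip gives a = αR, so f = (I/R²)a = (2/3)M a.
Substituting: Mg sinθ = (1 + 0.6667)Ma, so a = g sinθ/(1 + 0.6667) = (9.81) sin 25.6° / 1.667 = 2.543 m/s².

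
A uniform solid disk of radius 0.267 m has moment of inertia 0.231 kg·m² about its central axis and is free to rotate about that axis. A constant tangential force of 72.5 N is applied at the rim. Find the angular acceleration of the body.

τ = F R = (72.5)(0.267) = 19.36 N·m.
From τ = Iα: α = 19.36/0.2310 = 83.80 rad/s².

α ≈ 83.8 rad/s²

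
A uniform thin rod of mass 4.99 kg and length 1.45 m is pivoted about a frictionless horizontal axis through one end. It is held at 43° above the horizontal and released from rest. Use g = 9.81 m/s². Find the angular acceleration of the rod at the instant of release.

α ≈ 7.42 rad/s²

About the pivot, I = (1/3)ML² = (1/3)(4.99)(1.45)² = 3.497 kg·m².
The weight acts at the center, a distance L/2 = 0.7250 m from the pivot; τ = Mg(L/2) cos 43° = 25.96 N·m.
α = τ/I = 25.96/3.497 = 7.422 rad/s².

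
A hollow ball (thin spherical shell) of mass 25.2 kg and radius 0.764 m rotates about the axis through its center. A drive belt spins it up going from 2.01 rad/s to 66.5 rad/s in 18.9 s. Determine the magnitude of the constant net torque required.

τ ≈ 33.5 N·m

I = (2/3)MR² = (2/3)(25.2)(0.764)² = 9.806 kg·m².
α = Δω/Δt = (66.5 − 2.01)/18.9 = 3.412 rad/s².
τ = Iα = (9.806)(3.412) = 33.46 N·m.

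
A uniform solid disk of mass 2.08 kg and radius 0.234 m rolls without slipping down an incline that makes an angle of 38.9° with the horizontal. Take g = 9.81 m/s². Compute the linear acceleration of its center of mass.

a ≈ 4.11 m/s²

Translation along the incline: Mg sinθ − f = Ma.
Rotation about the center: fR = Iα with I = ½MR². No-slip gives a = αR, so f = (I/R²)a = (1/2)M a.
Substituting: Mg sinθ = (1 + 0.5000)Ma, so a = g sinθ/(1 + 0.5000) = (9.81) sin 38.9° / 1.500 = 4.107 m/s².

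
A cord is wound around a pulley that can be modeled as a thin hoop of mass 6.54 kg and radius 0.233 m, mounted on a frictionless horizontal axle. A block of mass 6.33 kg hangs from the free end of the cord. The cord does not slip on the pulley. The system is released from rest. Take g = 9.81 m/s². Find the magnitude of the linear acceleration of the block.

a ≈ 4.82 m/s²

I = MR² = (6.54)(0.233)² = 0.3551 kg·m².
Block: mg − T = ma. Pulley: TR = Iα. No-slip: a = αR, so T = (I/R²)a = 6.540·a.
Then mg = (m + 6.540)a, so a = (6.33)(9.81)/(6.33 + 6.540) = 4.825 m/s².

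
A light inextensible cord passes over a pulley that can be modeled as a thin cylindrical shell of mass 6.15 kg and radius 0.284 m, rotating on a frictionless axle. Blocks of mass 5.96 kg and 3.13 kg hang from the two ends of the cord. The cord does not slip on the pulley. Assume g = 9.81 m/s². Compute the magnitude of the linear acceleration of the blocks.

I = MR² = (6.15)(0.284)² = 0.4960 kg·m².
Heavier block: m₁g − T₁ = m₁a. Lighter block: T₂ − m₂g = m₂a.
Pulley: (T₁ − T₂)R = Iα = I(a/R), so T₁ − T₂ = (I/R²)a = 1·M_p a = 6.150·a.
Adding the three: (m₁ − m₂)g = (m₁ + m₂ + 6.150)a, so a = (5.96 − 3.13)(9.81)/(5.96 + 3.13 + 6.150) = 1.822 m/s².

a ≈ 1.82 m/s²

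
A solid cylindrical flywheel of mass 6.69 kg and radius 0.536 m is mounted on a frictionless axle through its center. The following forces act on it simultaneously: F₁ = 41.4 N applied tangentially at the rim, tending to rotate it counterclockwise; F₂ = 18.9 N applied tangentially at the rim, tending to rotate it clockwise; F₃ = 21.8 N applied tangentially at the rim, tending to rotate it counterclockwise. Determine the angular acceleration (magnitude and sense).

α ≈ 24.7 rad/s², counterclockwise

I = ½MR² = (1/2)(6.69)(0.536)² = 0.9610 kg·m².
Taking counterclockwise as positive: τ₁ = +(41.4)(0.536) = +22.19 N·m; τ₂ = −(18.9)(0.536) = −10.13 N·m; τ₃ = +(21.8)(0.536) = +11.68 N·m.
Net torque τ = 23.74 N·m.
α = τ/I = 23.74/0.9610 = 24.71 rad/s².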